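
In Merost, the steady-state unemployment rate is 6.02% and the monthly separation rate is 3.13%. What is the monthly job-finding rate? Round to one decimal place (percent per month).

Job-finding rate ≈ 48.9% per month.

From u* = s/(s+f): f = s·(1−u)/u.
f = 3.13 × (1 − 0.0602) / 0.0602 = 2.9416 / 0.0602 ≈ 48.9% per month.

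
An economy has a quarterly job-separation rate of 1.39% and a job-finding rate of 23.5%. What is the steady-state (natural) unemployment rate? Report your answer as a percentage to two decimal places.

Steady-state unemployment rate ≈ 5.58%.

At steady state the flows balance: s·E = f·U, so U/(E+U) = s/(s+f).
u* = 1.39 / (1.39 + 23.5) = 1.39 / 24.89 = 5.58%.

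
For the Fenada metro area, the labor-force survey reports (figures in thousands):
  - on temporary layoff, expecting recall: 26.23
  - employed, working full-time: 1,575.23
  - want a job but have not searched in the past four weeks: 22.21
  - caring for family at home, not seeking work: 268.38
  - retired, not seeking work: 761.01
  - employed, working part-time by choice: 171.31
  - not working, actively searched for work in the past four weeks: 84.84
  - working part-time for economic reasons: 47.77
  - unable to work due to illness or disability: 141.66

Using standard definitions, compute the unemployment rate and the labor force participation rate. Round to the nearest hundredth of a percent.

Unemployment rate ≈ 5.83%; labor force participation rate ≈ 61.49%.

Employed = 1,575.23 + 171.31 + 47.77 = 1,794.31 thousand (anyone who worked, including part-time for economic reasons, counts as employed).
Unemployed = 26.23 + 84.84 = 111.07 thousand (jobless and actively searching, or on temporary layoff).
Labor force = 1,794.31 + 111.07 = 1,905.38 thousand.
Not in labor force = 22.21 + 268.38 + 761.01 + 141.66 = 1,193.26 thousand (those not working and not actively searching are outside the labor force — including those who want a job but have given up searching).
Civilian working-age population = 1,905.38 + 1,193.26 = 3,098.64 thousand.
Unemployment rate = 111.07 / 1,905.38 = 5.83%.
Labor force participation rate = 1,905.38 / 3,098.64 = 61.49%.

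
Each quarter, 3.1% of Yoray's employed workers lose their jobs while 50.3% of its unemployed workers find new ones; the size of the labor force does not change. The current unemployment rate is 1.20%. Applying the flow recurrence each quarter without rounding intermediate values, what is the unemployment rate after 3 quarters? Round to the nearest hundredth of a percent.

With a fixed labor force, u_{t+1} = u_t + s·(1−u_t) − f·u_t = u_t·(1−s−f) + s.
Here 1−s−f = 0.466 and s = 0.031.
u_1 = 0.012000 × 0.466 + 0.031 = 0.036592.
u_2 = 0.036592 × 0.466 + 0.031 = 0.048052.
u_3 = 0.048052 × 0.466 + 0.031 = 0.053392.

Unemployment rate after three quarters ≈ 5.34%.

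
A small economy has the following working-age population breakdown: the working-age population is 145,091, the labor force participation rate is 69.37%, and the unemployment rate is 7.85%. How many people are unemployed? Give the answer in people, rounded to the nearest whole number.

Labor force = 0.6937 × 145,091 = 100,650.
Unemployed = 0.0785 × 100,650 ≈ 7,901.

About 7,901 are unemployed.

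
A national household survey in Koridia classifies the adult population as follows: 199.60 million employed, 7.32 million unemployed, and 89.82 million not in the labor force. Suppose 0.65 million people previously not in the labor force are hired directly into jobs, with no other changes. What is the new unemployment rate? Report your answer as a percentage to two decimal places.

Initially, labor force = 199.60 + 7.32 = 206.92 million, so u = 7.32/206.92 = 3.54%.
After the change, employed and labor force both rise by 0.65; unemployed unchanged → E = 200.25, U = 7.32, labor force = 207.57 million.
New unemployment rate = 7.32 / 207.57 = 3.53%.

New unemployment rate ≈ 3.53%.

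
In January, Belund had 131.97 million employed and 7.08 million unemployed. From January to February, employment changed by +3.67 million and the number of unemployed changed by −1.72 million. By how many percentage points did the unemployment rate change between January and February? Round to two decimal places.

January: labor force = 131.97 + 7.08 = 139.05; u = 7.08/139.05 = 5.09%.
February: labor force = 135.64 + 5.36 = 141.00; u = 5.36/141.00 = 3.80%.
Change = 3.80% − 5.09% = −1.29 pp.

The unemployment rate changed by −1.29 percentage points.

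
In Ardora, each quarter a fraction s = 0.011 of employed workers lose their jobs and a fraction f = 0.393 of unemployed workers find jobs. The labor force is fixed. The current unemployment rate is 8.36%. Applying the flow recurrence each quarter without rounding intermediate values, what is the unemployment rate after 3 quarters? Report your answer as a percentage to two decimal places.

With a fixed labor force, u_{t+1} = u_t + s·(1−u_t) − f·u_t = u_t·(1−s−f) + s.
Here 1−s−f = 0.596 and s = 0.011.
u_1 = 0.083600 × 0.596 + 0.011 = 0.060826.
u_2 = 0.060826 × 0.596 + 0.011 = 0.047252.
u_3 = 0.047252 × 0.596 + 0.011 = 0.039162.

Unemployment rate after three quarters ≈ 3.92%.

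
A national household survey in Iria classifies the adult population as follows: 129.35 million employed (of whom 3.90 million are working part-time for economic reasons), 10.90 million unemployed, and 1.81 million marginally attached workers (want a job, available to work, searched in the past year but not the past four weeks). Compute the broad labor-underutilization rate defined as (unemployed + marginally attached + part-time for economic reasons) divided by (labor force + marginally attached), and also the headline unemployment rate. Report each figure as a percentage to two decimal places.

Broad underutilization rate ≈ 11.69%; headline unemployment rate ≈ 7.77%.

Labor force = 129.35 + 10.90 = 140.25 million.
Numerator = 10.90 + 1.81 + 3.90 = 16.61 million.
Denominator = 140.25 + 1.81 = 142.06 million.
Broad rate = 16.61 / 142.06 = 11.69%.
Headline unemployment rate = 10.90 / 140.25 = 7.77%.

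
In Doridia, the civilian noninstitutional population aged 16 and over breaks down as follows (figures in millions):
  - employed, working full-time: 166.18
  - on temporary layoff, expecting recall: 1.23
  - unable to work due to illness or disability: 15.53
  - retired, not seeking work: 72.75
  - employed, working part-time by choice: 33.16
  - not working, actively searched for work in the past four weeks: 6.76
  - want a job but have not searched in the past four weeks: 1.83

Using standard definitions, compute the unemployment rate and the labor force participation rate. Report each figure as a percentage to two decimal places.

Unemployment rate ≈ 3.85%; labor force participation rate ≈ 69.70%.

Employed = 166.18 + 33.16 = 199.34 million.
Unemployed = 1.23 + 6.76 = 7.99 million (jobless and actively searching, or on temporary layoff).
Labor force = 199.34 + 7.99 = 207.33 million.
Not in labor force = 15.53 + 72.75 + 1.83 = 90.11 million (those not working and not actively searching are outside the labor force — including those who want a job but have given up searching).
Civilian working-age population = 207.33 + 90.11 = 297.44 million.
Unemployment rate = 7.99 / 207.33 = 3.85%.
Labor force participation rate = 207.33 / 297.44 = 69.70%.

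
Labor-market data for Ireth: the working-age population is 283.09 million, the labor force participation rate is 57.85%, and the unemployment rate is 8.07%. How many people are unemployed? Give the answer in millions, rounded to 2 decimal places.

About 13.22 million are unemployed.

Labor force = 0.5785 × 283.09 = 163.77 million.
Unemployed = 0.0807 × 163.77 ≈ 13.22 million.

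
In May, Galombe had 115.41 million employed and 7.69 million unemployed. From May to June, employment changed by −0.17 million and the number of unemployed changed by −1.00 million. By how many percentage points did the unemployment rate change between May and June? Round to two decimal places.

The unemployment rate changed by −0.76 percentage points.

May: labor force = 115.41 + 7.69 = 123.10; u = 7.69/123.10 = 6.25%.
June: labor force = 115.24 + 6.69 = 121.93; u = 6.69/121.93 = 5.49%.
Change = 5.49% − 6.25% = −0.76 pp.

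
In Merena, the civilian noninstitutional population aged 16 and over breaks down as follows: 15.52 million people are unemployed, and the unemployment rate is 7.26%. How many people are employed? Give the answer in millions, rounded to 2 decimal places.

Labor force = U / u = 15.52 / 0.0726 ≈ 213.77 million.
Employed = labor force − unemployed = 213.77 − 15.52 = 198.25 million.

About 198.25 million are employed.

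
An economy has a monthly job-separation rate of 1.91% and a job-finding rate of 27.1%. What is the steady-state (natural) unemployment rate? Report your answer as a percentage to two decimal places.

Steady-state unemployment rate ≈ 6.58%.

At steady state the flows balance: s·E = f·U, so U/(E+U) = s/(s+f).
u* = 1.91 / (1.91 + 27.1) = 1.91 / 29.01 = 6.58%.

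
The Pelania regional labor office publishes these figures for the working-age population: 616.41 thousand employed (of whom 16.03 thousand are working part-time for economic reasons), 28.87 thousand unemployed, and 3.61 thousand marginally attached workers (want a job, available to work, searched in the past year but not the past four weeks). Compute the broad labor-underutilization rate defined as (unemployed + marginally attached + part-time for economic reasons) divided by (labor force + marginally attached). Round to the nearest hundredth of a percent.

Broad underutilization rate ≈ 7.48%.

Labor force = 616.41 + 28.87 = 645.28 thousand.
Numerator = 28.87 + 3.61 + 16.03 = 48.51 thousand.
Denominator = 645.28 + 3.61 = 648.89 thousand.
Broad rate = 48.51 / 648.89 = 7.48%.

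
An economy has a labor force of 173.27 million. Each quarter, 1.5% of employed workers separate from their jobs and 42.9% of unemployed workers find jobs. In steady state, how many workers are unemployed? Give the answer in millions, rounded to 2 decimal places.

About 5.85 million are unemployed in steady state.

Steady-state unemployment rate u* = s/(s+f) = 1.5/(1.5+42.9) = 0.033784.
Unemployed = u* × labor force = 0.033784 × 173.27 ≈ 5.85 million.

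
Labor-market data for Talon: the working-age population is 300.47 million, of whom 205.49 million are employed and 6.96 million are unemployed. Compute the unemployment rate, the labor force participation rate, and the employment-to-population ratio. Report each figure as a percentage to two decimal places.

Unemployment rate ≈ 3.28%; labor force participation rate ≈ 70.71%; employment-population ratio ≈ 68.39%.

Labor force = employed + unemployed = 205.49 + 6.96 = 212.45 million.
Unemployment rate = 6.96 / 212.45 = 3.28%.
Labor force participation rate = 212.45 / 300.47 = 70.71%.
Employment-population ratio = 205.49 / 300.47 = 68.39%.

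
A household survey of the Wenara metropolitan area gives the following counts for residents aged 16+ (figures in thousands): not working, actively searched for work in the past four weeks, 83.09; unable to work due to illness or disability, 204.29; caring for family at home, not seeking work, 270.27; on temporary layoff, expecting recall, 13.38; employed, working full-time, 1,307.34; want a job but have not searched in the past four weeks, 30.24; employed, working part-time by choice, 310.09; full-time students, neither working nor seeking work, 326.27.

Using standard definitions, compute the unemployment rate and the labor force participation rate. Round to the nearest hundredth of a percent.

Unemployment rate ≈ 5.63%; labor force participation rate ≈ 67.34%.

Employed = 1,307.34 + 310.09 = 1,617.43 thousand.
Unemployed = 83.09 + 13.38 = 96.47 thousand (jobless and actively searching, or on temporary layoff).
Labor force = 1,617.43 + 96.47 = 1,713.90 thousand.
Not in labor force = 204.29 + 270.27 + 30.24 + 326.27 = 831.07 thousand (those not working and not actively searching are outside the labor force — including those who want a job but have given up searching).
Civilian working-age population = 1,713.90 + 831.07 = 2,544.97 thousand.
Unemployment rate = 96.47 / 1,713.90 = 5.63%.
Labor force participation rate = 1,713.90 / 2,544.97 = 67.34%.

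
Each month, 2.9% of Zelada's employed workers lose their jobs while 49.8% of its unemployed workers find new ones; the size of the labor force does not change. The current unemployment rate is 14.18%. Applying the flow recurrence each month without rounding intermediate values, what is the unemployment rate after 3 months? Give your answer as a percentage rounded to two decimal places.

With a fixed labor force, u_{t+1} = u_t + s·(1−u_t) − f·u_t = u_t·(1−s−f) + s.
Here 1−s−f = 0.473 and s = 0.029.
u_1 = 0.141800 × 0.473 + 0.029 = 0.096071.
u_2 = 0.096071 × 0.473 + 0.029 = 0.074442.
u_3 = 0.074442 × 0.473 + 0.029 = 0.064211.

Unemployment rate after three months ≈ 6.42%.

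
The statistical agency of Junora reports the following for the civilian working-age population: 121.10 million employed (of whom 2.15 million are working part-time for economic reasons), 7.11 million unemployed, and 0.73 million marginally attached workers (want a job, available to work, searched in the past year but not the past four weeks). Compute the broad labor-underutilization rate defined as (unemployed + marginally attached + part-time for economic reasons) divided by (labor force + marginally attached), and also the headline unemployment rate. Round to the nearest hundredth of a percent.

Broad underutilization rate ≈ 7.75%; headline unemployment rate ≈ 5.55%.

Labor force = 121.10 + 7.11 = 128.21 million.
Numerator = 7.11 + 0.73 + 2.15 = 9.99 million.
Denominator = 128.21 + 0.73 = 128.94 million.
Broad rate = 9.99 / 128.94 = 7.75%.
Headline unemployment rate = 7.11 / 128.21 = 5.55%.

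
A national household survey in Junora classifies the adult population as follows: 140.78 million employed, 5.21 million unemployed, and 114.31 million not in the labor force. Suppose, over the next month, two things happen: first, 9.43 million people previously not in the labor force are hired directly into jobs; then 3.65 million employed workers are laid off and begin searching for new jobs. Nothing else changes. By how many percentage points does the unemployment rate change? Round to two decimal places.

The unemployment rate changes by +2.13 percentage points.

Initially, labor force = 140.78 + 5.21 = 145.99 million, so u = 5.21/145.99 = 3.57%.
After the first change, employed and labor force both rise by 9.43; unemployed unchanged → E = 150.21, U = 5.21, labor force = 155.42 million.
After the second change, employed falls and unemployed rises by 3.65; labor force unchanged → E = 146.56, U = 8.86, labor force = 155.42 million.
New unemployment rate = 8.86 / 155.42 = 5.70%.
Change = 5.70% − 3.57% = +2.13 percentage points.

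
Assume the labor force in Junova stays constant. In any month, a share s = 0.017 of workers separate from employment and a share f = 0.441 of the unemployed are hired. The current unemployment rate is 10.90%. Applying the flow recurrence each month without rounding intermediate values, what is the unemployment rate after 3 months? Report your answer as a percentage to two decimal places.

Unemployment rate after three months ≈ 4.86%.

With a fixed labor force, u_{t+1} = u_t + s·(1−u_t) − f·u_t = u_t·(1−s−f) + s.
Here 1−s−f = 0.542 and s = 0.017.
u_1 = 0.109000 × 0.542 + 0.017 = 0.076078.
u_2 = 0.076078 × 0.542 + 0.017 = 0.058234.
u_3 = 0.058234 × 0.542 + 0.017 = 0.048563.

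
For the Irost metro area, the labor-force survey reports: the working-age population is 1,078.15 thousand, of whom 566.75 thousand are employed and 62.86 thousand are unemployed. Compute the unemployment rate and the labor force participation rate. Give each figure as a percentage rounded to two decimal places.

Labor force = employed + unemployed = 566.75 + 62.86 = 629.61 thousand.
Unemployment rate = 62.86 / 629.61 = 9.98%.
Labor force participation rate = 629.61 / 1,078.15 = 58.40%.

Unemployment rate ≈ 9.98%; labor force participation rate ≈ 58.40%.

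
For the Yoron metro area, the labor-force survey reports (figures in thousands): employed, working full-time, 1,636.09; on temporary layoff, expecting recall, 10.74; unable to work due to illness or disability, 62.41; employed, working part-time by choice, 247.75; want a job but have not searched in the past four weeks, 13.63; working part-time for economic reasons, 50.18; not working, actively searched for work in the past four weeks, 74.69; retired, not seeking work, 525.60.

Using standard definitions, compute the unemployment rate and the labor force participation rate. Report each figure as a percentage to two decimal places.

Employed = 1,636.09 + 247.75 + 50.18 = 1,934.02 thousand (anyone who worked, including part-time for economic reasons, counts as employed).
Unemployed = 10.74 + 74.69 = 85.43 thousand (jobless and actively searching, or on temporary layoff).
Labor force = 1,934.02 + 85.43 = 2,019.45 thousand.
Not in labor force = 62.41 + 13.63 + 525.60 = 601.64 thousand (those not working and not actively searching are outside the labor force — including those who want a job but have given up searching).
Civilian working-age population = 2,019.45 + 601.64 = 2,621.09 thousand.
Unemployment rate = 85.43 / 2,019.45 = 4.23%.
Labor force participation rate = 2,019.45 / 2,621.09 = 77.05%.

Unemployment rate ≈ 4.23%; labor force participation rate ≈ 77.05%.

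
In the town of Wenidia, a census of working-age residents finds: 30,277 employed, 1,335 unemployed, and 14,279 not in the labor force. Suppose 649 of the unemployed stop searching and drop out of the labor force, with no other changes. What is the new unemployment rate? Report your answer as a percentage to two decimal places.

New unemployment rate ≈ 2.22%.

Initially, labor force = 30,277 + 1,335 = 31,612, so u = 1,335/31,612 = 4.22%.
After the change, unemployed and labor force both fall by 649 → E = 30,277, U = 686, labor force = 30,963.
New unemployment rate = 686 / 30,963 = 2.22%.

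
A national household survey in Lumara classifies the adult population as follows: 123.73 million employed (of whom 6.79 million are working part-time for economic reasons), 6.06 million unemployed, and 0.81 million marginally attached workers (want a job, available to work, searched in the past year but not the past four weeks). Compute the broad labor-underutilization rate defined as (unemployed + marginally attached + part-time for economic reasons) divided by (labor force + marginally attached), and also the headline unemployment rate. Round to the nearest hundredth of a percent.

Broad underutilization rate ≈ 10.46%; headline unemployment rate ≈ 4.67%.

Labor force = 123.73 + 6.06 = 129.79 million.
Numerator = 6.06 + 0.81 + 6.79 = 13.66 million.
Denominator = 129.79 + 0.81 = 130.60 million.
Broad rate = 13.66 / 130.60 = 10.46%.
Headline unemployment rate = 6.06 / 129.79 = 4.67%.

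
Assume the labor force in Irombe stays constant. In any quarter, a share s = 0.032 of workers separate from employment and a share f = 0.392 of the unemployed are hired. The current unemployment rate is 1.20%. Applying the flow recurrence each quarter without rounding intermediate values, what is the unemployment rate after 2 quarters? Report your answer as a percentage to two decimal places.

With a fixed labor force, u_{t+1} = u_t + s·(1−u_t) − f·u_t = u_t·(1−s−f) + s.
Here 1−s−f = 0.576 and s = 0.032.
u_1 = 0.012000 × 0.576 + 0.032 = 0.038912.
u_2 = 0.038912 × 0.576 + 0.032 = 0.054413.

Unemployment rate after two quarters ≈ 5.44%.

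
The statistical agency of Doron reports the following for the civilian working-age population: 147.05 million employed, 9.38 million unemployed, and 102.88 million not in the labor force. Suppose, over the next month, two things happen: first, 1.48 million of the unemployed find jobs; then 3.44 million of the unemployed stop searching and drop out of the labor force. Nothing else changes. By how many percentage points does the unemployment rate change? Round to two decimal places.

The unemployment rate changes by −3.08 percentage points.

Initially, labor force = 147.05 + 9.38 = 156.43 million, so u = 9.38/156.43 = 6.00%.
After the first change, unemployed falls and employed rises by 1.48; labor force unchanged → E = 148.53, U = 7.90, labor force = 156.43 million.
After the second change, unemployed and labor force both fall by 3.44 → E = 148.53, U = 4.46, labor force = 152.99 million.
New unemployment rate = 4.46 / 152.99 = 2.92%.
Change = 2.92% − 6.00% = −3.08 percentage points.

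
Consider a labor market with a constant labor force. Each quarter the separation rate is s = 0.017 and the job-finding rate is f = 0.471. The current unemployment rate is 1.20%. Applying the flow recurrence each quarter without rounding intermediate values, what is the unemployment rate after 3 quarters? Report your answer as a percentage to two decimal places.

With a fixed labor force, u_{t+1} = u_t + s·(1−u_t) − f·u_t = u_t·(1−s−f) + s.
Here 1−s−f = 0.512 and s = 0.017.
u_1 = 0.012000 × 0.512 + 0.017 = 0.023144.
u_2 = 0.023144 × 0.512 + 0.017 = 0.028850.
u_3 = 0.028850 × 0.512 + 0.017 = 0.031771.

Unemployment rate after three quarters ≈ 3.18%.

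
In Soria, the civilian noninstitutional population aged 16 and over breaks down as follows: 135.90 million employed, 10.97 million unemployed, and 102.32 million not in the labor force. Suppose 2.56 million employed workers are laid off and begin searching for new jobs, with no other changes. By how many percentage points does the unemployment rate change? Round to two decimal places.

Initially, labor force = 135.90 + 10.97 = 146.87 million, so u = 10.97/146.87 = 7.47%.
After the change, employed falls and unemployed rises by 2.56; labor force unchanged → E = 133.34, U = 13.53, labor force = 146.87 million.
New unemployment rate = 13.53 / 146.87 = 9.21%.
Change = 9.21% − 7.47% = +1.74 percentage points.

The unemployment rate changes by +1.74 percentage points.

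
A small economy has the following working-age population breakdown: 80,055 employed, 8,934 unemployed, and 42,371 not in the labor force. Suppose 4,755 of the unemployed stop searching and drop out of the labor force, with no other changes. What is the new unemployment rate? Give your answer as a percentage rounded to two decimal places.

Initially, labor force = 80,055 + 8,934 = 88,989, so u = 8,934/88,989 = 10.04%.
After the change, unemployed and labor force both fall by 4,755 → E = 80,055, U = 4,179, labor force = 84,234.
New unemployment rate = 4,179 / 84,234 = 4.96%.

New unemployment rate ≈ 4.96%.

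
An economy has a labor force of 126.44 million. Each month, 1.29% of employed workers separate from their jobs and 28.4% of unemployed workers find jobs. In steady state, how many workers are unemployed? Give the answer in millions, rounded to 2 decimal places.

About 5.49 million are unemployed in steady state.

Steady-state unemployment rate u* = s/(s+f) = 1.29/(1.29+28.4) = 0.043449.
Unemployed = u* × labor force = 0.043449 × 126.44 ≈ 5.49 million.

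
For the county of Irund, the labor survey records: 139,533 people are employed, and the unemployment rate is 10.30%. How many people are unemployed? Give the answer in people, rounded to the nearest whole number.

About 16,022 are unemployed.

Let U be the number unemployed. The labor force is E + U, and U/(E+U) = 0.1030.
So U = 0.1030 × 139,533 / (1 − 0.1030) = 14371.90 / 0.8970 ≈ 16,022.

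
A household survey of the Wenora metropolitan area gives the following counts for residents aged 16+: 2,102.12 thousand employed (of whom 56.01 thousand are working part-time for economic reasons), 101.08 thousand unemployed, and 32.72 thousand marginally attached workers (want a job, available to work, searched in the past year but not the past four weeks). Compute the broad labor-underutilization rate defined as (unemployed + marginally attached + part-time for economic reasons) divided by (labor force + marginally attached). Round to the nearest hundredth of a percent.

Broad underutilization rate ≈ 8.49%.

Labor force = 2,102.12 + 101.08 = 2,203.20 thousand.
Numerator = 101.08 + 32.72 + 56.01 = 189.81 thousand.
Denominator = 2,203.20 + 32.72 = 2,235.92 thousand.
Broad rate = 189.81 / 2,235.92 = 8.49%.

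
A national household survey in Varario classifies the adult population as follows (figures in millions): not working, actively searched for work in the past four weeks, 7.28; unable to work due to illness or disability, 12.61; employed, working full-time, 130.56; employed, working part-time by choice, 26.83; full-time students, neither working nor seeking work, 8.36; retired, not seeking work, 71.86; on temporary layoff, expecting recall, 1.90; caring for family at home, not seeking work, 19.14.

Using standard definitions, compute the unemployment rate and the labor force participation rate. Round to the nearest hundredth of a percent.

Unemployment rate ≈ 5.51%; labor force participation rate ≈ 59.80%.

Employed = 130.56 + 26.83 = 157.39 million.
Unemployed = 7.28 + 1.90 = 9.18 million (jobless and actively searching, or on temporary layoff).
Labor force = 157.39 + 9.18 = 166.57 million.
Not in labor force = 12.61 + 8.36 + 71.86 + 19.14 = 111.97 million (those not working and not actively searching are outside the labor force).
Civilian working-age population = 166.57 + 111.97 = 278.54 million.
Unemployment rate = 9.18 / 166.57 = 5.51%.
Labor force participation rate = 166.57 / 278.54 = 59.80%.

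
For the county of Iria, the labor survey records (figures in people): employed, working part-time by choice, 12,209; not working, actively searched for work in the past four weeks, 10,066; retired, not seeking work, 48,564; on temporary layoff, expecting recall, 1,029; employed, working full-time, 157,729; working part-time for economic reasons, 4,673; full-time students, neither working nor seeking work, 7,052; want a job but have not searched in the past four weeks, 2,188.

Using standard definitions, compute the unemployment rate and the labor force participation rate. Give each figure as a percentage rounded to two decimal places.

Unemployment rate ≈ 5.97%; labor force participation rate ≈ 76.26%.

Employed = 12,209 + 157,729 + 4,673 = 174,611 (anyone who worked, including part-time for economic reasons, counts as employed).
Unemployed = 10,066 + 1,029 = 11,095 (jobless and actively searching, or on temporary layoff).
Labor force = 174,611 + 11,095 = 185,706.
Not in labor force = 48,564 + 7,052 + 2,188 = 57,804 (those not working and not actively searching are outside the labor force — including those who want a job but have given up searching).
Civilian working-age population = 185,706 + 57,804 = 243,510.
Unemployment rate = 11,095 / 185,706 = 5.97%.
Labor force participation rate = 185,706 / 243,510 = 76.26%.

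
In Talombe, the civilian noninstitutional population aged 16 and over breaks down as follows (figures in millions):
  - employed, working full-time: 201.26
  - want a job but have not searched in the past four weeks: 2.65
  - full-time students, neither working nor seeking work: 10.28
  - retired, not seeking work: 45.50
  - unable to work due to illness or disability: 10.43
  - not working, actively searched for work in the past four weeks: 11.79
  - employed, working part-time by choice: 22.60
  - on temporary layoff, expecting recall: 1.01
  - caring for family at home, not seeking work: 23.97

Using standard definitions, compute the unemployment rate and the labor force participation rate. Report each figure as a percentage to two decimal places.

Unemployment rate ≈ 5.41%; labor force participation rate ≈ 71.83%.

Employed = 201.26 + 22.60 = 223.86 million.
Unemployed = 11.79 + 1.01 = 12.80 million (jobless and actively searching, or on temporary layoff).
Labor force = 223.86 + 12.80 = 236.66 million.
Not in labor force = 2.65 + 10.28 + 45.50 + 10.43 + 23.97 = 92.83 million (those not working and not actively searching are outside the labor force — including those who want a job but have given up searching).
Civilian working-age population = 236.66 + 92.83 = 329.49 million.
Unemployment rate = 12.80 / 236.66 = 5.41%.
Labor force participation rate = 236.66 / 329.49 = 71.83%.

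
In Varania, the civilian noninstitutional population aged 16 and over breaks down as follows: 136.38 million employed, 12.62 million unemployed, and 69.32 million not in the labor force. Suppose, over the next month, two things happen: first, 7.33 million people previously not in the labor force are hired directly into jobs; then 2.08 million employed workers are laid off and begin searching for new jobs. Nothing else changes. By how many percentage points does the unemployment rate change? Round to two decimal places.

Initially, labor force = 136.38 + 12.62 = 149.00 million, so u = 12.62/149.00 = 8.47%.
After the first change, employed and labor force both rise by 7.33; unemployed unchanged → E = 143.71, U = 12.62, labor force = 156.33 million.
After the second change, employed falls and unemployed rises by 2.08; labor force unchanged → E = 141.63, U = 14.70, labor force = 156.33 million.
New unemployment rate = 14.70 / 156.33 = 9.40%.
Change = 9.40% − 8.47% = +0.93 percentage points.

The unemployment rate changes by +0.93 percentage points.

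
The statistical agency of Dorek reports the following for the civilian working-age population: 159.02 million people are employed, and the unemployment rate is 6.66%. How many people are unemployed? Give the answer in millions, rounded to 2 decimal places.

About 11.35 million are unemployed.

Let U be the number unemployed. The labor force is E + U, and U/(E+U) = 0.0666.
So U = 0.0666 × 159.02 / (1 − 0.0666) = 10.5907 / 0.9334 ≈ 11.35 million.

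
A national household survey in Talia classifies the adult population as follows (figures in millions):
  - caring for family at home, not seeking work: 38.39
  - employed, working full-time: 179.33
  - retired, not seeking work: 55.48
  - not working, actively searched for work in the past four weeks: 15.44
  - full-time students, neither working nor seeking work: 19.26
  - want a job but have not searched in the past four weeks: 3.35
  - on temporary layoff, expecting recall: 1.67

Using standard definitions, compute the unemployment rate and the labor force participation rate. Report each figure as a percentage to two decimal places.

Employed = 179.33 million.
Unemployed = 15.44 + 1.67 = 17.11 million (jobless and actively searching, or on temporary layoff).
Labor force = 179.33 + 17.11 = 196.44 million.
Not in labor force = 38.39 + 55.48 + 19.26 + 3.35 = 116.48 million (those not working and not actively searching are outside the labor force — including those who want a job but have given up searching).
Civilian working-age population = 196.44 + 116.48 = 312.92 million.
Unemployment rate = 17.11 / 196.44 = 8.71%.
Labor force participation rate = 196.44 / 312.92 = 62.78%.

Unemployment rate ≈ 8.71%; labor force participation rate ≈ 62.78%.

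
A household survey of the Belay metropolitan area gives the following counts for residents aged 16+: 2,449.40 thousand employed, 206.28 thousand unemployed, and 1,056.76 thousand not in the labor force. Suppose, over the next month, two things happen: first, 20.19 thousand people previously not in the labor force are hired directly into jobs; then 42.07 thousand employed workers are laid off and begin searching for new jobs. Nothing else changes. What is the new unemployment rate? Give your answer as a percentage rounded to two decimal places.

New unemployment rate ≈ 9.28%.

Initially, labor force = 2,449.40 + 206.28 = 2,655.68 thousand, so u = 206.28/2,655.68 = 7.77%.
After the first change, employed and labor force both rise by 20.19; unemployed unchanged → E = 2,469.59, U = 206.28, labor force = 2,675.87 thousand.
After the second change, employed falls and unemployed rises by 42.07; labor force unchanged → E = 2,427.52, U = 248.35, labor force = 2,675.87 thousand.
New unemployment rate = 248.35 / 2,675.87 = 9.28%.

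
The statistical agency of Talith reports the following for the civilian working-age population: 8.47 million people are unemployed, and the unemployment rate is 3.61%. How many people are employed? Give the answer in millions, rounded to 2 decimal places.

Labor force = U / u = 8.47 / 0.0361 ≈ 234.63 million.
Employed = labor force − unemployed = 234.63 − 8.47 = 226.16 million.

About 226.16 million are employed.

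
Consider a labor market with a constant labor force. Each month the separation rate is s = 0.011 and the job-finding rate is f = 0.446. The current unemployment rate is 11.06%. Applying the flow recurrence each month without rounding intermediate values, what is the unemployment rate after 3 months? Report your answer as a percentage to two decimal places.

Unemployment rate after three months ≈ 3.79%.

With a fixed labor force, u_{t+1} = u_t + s·(1−u_t) − f·u_t = u_t·(1−s−f) + s.
Here 1−s−f = 0.543 and s = 0.011.
u_1 = 0.110600 × 0.543 + 0.011 = 0.071056.
u_2 = 0.071056 × 0.543 + 0.011 = 0.049583.
u_3 = 0.049583 × 0.543 + 0.011 = 0.037924.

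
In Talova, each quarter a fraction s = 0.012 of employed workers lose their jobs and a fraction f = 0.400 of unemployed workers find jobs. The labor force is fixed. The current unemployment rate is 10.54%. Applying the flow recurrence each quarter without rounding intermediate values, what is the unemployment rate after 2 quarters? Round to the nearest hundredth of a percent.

Unemployment rate after two quarters ≈ 5.55%.

With a fixed labor force, u_{t+1} = u_t + s·(1−u_t) − f·u_t = u_t·(1−s−f) + s.
Here 1−s−f = 0.588 and s = 0.012.
u_1 = 0.105400 × 0.588 + 0.012 = 0.073975.
u_2 = 0.073975 × 0.588 + 0.012 = 0.055497.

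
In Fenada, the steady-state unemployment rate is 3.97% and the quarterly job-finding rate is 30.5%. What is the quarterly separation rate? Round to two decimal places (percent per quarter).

From u* = s/(s+f): s = u·f/(1−u).
s = 0.0397 × 30.5 / (1 − 0.0397) = 1.2108 / 0.9603 ≈ 1.26% per quarter.

Separation rate ≈ 1.26% per quarter.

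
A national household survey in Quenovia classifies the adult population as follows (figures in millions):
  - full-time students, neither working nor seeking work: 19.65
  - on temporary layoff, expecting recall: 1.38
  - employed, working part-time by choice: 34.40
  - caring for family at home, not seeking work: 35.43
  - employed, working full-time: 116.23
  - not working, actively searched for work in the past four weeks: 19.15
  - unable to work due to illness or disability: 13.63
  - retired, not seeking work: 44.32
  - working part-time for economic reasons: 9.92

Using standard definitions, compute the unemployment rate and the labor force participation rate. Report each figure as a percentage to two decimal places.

Unemployment rate ≈ 11.34%; labor force participation rate ≈ 61.57%.

Employed = 34.40 + 116.23 + 9.92 = 160.55 million (anyone who worked, including part-time for economic reasons, counts as employed).
Unemployed = 1.38 + 19.15 = 20.53 million (jobless and actively searching, or on temporary layoff).
Labor force = 160.55 + 20.53 = 181.08 million.
Not in labor force = 19.65 + 35.43 + 13.63 + 44.32 = 113.03 million (those not working and not actively searching are outside the labor force).
Civilian working-age population = 181.08 + 113.03 = 294.11 million.
Unemployment rate = 20.53 / 181.08 = 11.34%.
Labor force participation rate = 181.08 / 294.11 = 61.57%.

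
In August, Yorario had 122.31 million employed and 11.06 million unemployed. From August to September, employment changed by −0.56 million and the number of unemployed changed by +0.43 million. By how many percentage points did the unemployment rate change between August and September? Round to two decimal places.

The unemployment rate changed by +0.33 percentage points.

August: labor force = 122.31 + 11.06 = 133.37; u = 11.06/133.37 = 8.29%.
September: labor force = 121.75 + 11.49 = 133.24; u = 11.49/133.24 = 8.62%.
Change = 8.62% − 8.29% = +0.33 pp.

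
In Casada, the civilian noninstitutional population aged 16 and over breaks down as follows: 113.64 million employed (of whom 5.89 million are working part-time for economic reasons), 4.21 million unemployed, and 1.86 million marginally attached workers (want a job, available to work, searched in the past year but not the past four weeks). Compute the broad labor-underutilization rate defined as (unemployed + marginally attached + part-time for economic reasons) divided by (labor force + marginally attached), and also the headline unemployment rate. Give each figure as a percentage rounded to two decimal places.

Labor force = 113.64 + 4.21 = 117.85 million.
Numerator = 4.21 + 1.86 + 5.89 = 11.96 million.
Denominator = 117.85 + 1.86 = 119.71 million.
Broad rate = 11.96 / 119.71 = 9.99%.
Headline unemployment rate = 4.21 / 117.85 = 3.57%.

Broad underutilization rate ≈ 9.99%; headline unemployment rate ≈ 3.57%.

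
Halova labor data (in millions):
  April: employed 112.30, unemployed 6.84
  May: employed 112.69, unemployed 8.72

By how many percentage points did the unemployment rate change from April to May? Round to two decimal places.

The unemployment rate changed by +1.44 percentage points.

April: labor force = 112.30 + 6.84 = 119.14; u = 6.84/119.14 = 5.74%.
May: labor force = 112.69 + 8.72 = 121.41; u = 8.72/121.41 = 7.18%.
Change = 7.18% − 5.74% = +1.44 pp.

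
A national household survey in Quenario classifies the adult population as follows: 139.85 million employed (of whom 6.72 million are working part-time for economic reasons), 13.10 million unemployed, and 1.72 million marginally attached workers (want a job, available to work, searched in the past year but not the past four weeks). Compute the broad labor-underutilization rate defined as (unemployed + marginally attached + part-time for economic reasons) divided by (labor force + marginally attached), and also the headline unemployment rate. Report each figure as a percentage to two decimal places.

Broad underutilization rate ≈ 13.93%; headline unemployment rate ≈ 8.56%.

Labor force = 139.85 + 13.10 = 152.95 million.
Numerator = 13.10 + 1.72 + 6.72 = 21.54 million.
Denominator = 152.95 + 1.72 = 154.67 million.
Broad rate = 21.54 / 154.67 = 13.93%.
Headline unemployment rate = 13.10 / 152.95 = 8.56%.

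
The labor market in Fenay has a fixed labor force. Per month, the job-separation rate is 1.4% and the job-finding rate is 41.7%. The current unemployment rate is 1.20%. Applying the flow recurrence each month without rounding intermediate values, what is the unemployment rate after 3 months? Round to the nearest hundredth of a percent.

With a fixed labor force, u_{t+1} = u_t + s·(1−u_t) − f·u_t = u_t·(1−s−f) + s.
Here 1−s−f = 0.569 and s = 0.014.
u_1 = 0.012000 × 0.569 + 0.014 = 0.020828.
u_2 = 0.020828 × 0.569 + 0.014 = 0.025851.
u_3 = 0.025851 × 0.569 + 0.014 = 0.028709.

Unemployment rate after three months ≈ 2.87%.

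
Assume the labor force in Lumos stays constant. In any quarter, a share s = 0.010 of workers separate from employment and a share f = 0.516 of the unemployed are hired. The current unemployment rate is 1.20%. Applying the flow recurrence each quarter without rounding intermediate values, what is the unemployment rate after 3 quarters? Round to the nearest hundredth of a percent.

With a fixed labor force, u_{t+1} = u_t + s·(1−u_t) − f·u_t = u_t·(1−s−f) + s.
Here 1−s−f = 0.474 and s = 0.010.
u_1 = 0.012000 × 0.474 + 0.010 = 0.015688.
u_2 = 0.015688 × 0.474 + 0.010 = 0.017436.
u_3 = 0.017436 × 0.474 + 0.010 = 0.018265.

Unemployment rate after three quarters ≈ 1.83%.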